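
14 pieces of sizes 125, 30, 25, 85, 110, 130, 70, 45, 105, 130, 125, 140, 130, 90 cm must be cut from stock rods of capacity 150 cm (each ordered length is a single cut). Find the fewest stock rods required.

Total = 140 + 130 + 130 + 130 + 125 + 125 + 110 + 105 + 90 + 85 + 70 + 45 + 30 + 25 = 1340 cm.
Lower bound: ⌈1340/150⌉ = 9 stock rods.
Also, 10 pieces each exceed 75 cm, and no two of those can share a stock rod, so at least 10 stock rods are needed.
A packing using 11 stock rods:
  stock rod 1: 140 = 140
  stock rod 2: 130 = 130
  stock rod 3: 130 = 130
  stock rod 4: 130 = 130
  stock rod 5: 125 + 25 = 150
  stock rod 6: 125 = 125
  stock rod 7: 110 + 30 = 140
  stock rod 8: 105 + 45 = 150
  stock rod 9: 90 = 90
  stock rod 10: 85 = 85
  stock rod 11: 70 = 70
No arrangement into 10 stock rods stays within capacity, so 11 is optimal.

11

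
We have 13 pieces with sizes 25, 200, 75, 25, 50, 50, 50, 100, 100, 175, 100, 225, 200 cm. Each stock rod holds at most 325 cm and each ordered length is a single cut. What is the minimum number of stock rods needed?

Total = 225 + 200 + 200 + 175 + 100 + 100 + 100 + 75 + 50 + 50 + 50 + 25 + 25 = 1375 cm.
Lower bound: ⌈1375/325⌉ = 5 stock rods.
A packing using 5 stock rods:
  stock rod 1: 225 + 100 = 325
  stock rod 2: 200 + 100 + 25 = 325
  stock rod 3: 200 + 100 + 25 = 325
  stock rod 4: 175 + 75 + 50 = 300
  stock rod 5: 50 + 50 = 100
This matches the lower bound, so 5 is optimal.

5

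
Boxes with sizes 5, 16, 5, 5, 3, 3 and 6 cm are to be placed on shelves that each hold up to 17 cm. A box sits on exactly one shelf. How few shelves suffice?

Total = 16 + 6 + 5 + 5 + 5 + 3 + 3 = 43 cm.
Lower bound: ⌈43/17⌉ = 3 shelves.
A packing using 3 shelves:
  shelf 1: 16 = 16
  shelf 2: 6 + 5 + 5 = 16
  shelf 3: 5 + 3 + 3 = 11
This matches the lower bound, so 3 is optimal.

3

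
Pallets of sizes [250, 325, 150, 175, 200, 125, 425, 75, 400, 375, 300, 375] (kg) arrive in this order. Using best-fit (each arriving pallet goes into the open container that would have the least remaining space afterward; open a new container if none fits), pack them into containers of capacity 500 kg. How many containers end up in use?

8

  250 → container 1 (new)  [load 250/500]
  325 → container 2 (new)  [load 325/500]
  150 → container 2  [load 475/500]
  175 → container 1  [load 425/500]
  200 → container 3 (new)  [load 200/500]
  125 → container 3  [load 325/500]
  425 → container 4 (new)  [load 425/500]
  75 → container 1  [load 500/500]
  400 → container 5 (new)  [load 400/500]
  375 → container 6 (new)  [load 375/500]
  300 → container 7 (new)  [load 300/500]
  375 → container 8 (new)  [load 375/500]
8 containers opened.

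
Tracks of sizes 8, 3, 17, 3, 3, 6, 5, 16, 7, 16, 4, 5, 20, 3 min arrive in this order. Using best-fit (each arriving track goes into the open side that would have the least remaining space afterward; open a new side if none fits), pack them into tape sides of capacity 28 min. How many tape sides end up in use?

5

  8 → side 1 (new)  [load 8/28]
  3 → side 1  [load 11/28]
  17 → side 1  [load 28/28]
  3 → side 2 (new)  [load 3/28]
  3 → side 2  [load 6/28]
  6 → side 2  [load 12/28]
  5 → side 2  [load 17/28]
  16 → side 3 (new)  [load 16/28]
  7 → side 2  [load 24/28]
  16 → side 4 (new)  [load 16/28]
  4 → side 2  [load 28/28]
  5 → side 3  [load 21/28]
  20 → side 5 (new)  [load 20/28]
  3 → side 3  [load 24/28]
5 tape sides opened.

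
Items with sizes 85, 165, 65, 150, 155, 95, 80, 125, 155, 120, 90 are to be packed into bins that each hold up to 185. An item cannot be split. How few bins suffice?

Total = 165 + 155 + 155 + 150 + 125 + 120 + 95 + 90 + 85 + 80 + 65 = 1285.
Lower bound: ⌈1285/185⌉ = 7 bins.
A packing using 8 bins:
  bin 1: 165 = 165
  bin 2: 155 = 155
  bin 3: 155 = 155
  bin 4: 150 = 150
  bin 5: 125 = 125
  bin 6: 120 + 65 = 185
  bin 7: 95 + 90 = 185
  bin 8: 85 + 80 = 165
No arrangement into 7 bins stays within capacity, so 8 is optimal.

8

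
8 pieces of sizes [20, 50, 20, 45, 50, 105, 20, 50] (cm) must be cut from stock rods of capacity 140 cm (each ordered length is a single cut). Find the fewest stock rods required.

3

Total = 105 + 50 + 50 + 50 + 45 + 20 + 20 + 20 = 360 cm.
Lower bound: ⌈360/140⌉ = 3 stock rods.
A packing using 3 stock rods:
  stock rod 1: 105 + 20 = 125
  stock rod 2: 50 + 50 + 20 + 20 = 140
  stock rod 3: 50 + 45 = 95
This matches the lower bound, so 3 is optimal.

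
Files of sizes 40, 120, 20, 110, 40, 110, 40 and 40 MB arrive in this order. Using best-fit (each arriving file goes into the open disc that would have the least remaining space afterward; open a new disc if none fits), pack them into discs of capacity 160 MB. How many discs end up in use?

  40 → disc 1 (new)  [load 40/160]
  120 → disc 1  [load 160/160]
  20 → disc 2 (new)  [load 20/160]
  110 → disc 2  [load 130/160]
  40 → disc 3 (new)  [load 40/160]
  110 → disc 3  [load 150/160]
  40 → disc 4 (new)  [load 40/160]
  40 → disc 4  [load 80/160]
4 discs opened.

4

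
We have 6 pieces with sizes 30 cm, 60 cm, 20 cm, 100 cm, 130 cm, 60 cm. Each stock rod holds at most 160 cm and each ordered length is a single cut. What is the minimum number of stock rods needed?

Total = 130 + 100 + 60 + 60 + 30 + 20 = 400 cm.
Lower bound: ⌈400/160⌉ = 3 stock rods.
A packing using 3 stock rods:
  stock rod 1: 130 + 30 = 160
  stock rod 2: 100 + 60 = 160
  stock rod 3: 60 + 20 = 80
This matches the lower bound, so 3 is optimal.

3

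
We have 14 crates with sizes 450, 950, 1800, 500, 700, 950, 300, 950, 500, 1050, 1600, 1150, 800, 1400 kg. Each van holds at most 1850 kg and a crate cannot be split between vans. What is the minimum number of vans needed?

Total = 1800 + 1600 + 1400 + 1150 + 1050 + 950 + 950 + 950 + 800 + 700 + 500 + 500 + 450 + 300 = 13100 kg.
Lower bound: ⌈13100/1850⌉ = 8 vans.
A packing using 8 vans:
  van 1: 1800 = 1800
  van 2: 1600 = 1600
  van 3: 1400 + 450 = 1850
  van 4: 1150 + 700 = 1850
  van 5: 1050 + 800 = 1850
  van 6: 950 + 500 + 300 = 1750
  van 7: 950 + 500 = 1450
  van 8: 950 = 950
This matches the lower bound, so 8 is optimal.

8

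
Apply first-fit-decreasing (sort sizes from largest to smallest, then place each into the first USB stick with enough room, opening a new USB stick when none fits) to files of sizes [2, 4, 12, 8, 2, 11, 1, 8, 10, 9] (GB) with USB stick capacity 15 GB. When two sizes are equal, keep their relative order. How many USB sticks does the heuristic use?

Sorted descending: 12, 11, 10, 9, 8, 8, 4, 2, 2, 1.
  12 → USB stick 1 (new)  [load 12/15]
  11 → USB stick 2 (new)  [load 11/15]
  10 → USB stick 3 (new)  [load 10/15]
  9 → USB stick 4 (new)  [load 9/15]
  8 → USB stick 5 (new)  [load 8/15]
  8 → USB stick 6 (new)  [load 8/15]
  4 → USB stick 2  [load 15/15]
  2 → USB stick 1  [load 14/15]
  2 → USB stick 3  [load 12/15]
  1 → USB stick 1  [load 15/15]
6 USB sticks opened.

6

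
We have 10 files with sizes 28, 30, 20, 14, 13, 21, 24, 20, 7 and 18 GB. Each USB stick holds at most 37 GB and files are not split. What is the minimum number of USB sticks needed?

Total = 30 + 28 + 24 + 21 + 20 + 20 + 18 + 14 + 13 + 7 = 195 GB.
Lower bound: ⌈195/37⌉ = 6 USB sticks.
A packing using 7 USB sticks:
  USB stick 1: 30 + 7 = 37
  USB stick 2: 28 = 28
  USB stick 3: 24 + 13 = 37
  USB stick 4: 21 + 14 = 35
  USB stick 5: 20 = 20
  USB stick 6: 20 = 20
  USB stick 7: 18 = 18
No arrangement into 6 USB sticks stays within capacity, so 7 is optimal.

7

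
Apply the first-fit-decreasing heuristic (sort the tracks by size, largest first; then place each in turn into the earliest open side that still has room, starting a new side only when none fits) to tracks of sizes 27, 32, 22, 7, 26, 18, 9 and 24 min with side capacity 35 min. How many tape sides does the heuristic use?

Sorted descending: 32, 27, 26, 24, 22, 18, 9, 7.
  32 → side 1 (new)  [load 32/35]
  27 → side 2 (new)  [load 27/35]
  26 → side 3 (new)  [load 26/35]
  24 → side 4 (new)  [load 24/35]
  22 → side 5 (new)  [load 22/35]
  18 → side 6 (new)  [load 18/35]
  9 → side 3  [load 35/35]
  7 → side 2  [load 34/35]
6 tape sides opened.

6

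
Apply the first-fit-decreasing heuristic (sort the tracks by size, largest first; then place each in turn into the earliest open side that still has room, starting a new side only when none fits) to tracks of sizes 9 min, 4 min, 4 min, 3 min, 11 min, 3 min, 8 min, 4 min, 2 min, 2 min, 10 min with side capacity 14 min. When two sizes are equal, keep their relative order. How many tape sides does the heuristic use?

5

Sorted descending: 11, 10, 9, 8, 4, 4, 4, 3, 3, 2, 2.
  11 → side 1 (new)  [load 11/14]
  10 → side 2 (new)  [load 10/14]
  9 → side 3 (new)  [load 9/14]
  8 → side 4 (new)  [load 8/14]
  4 → side 2  [load 14/14]
  4 → side 3  [load 13/14]
  4 → side 4  [load 12/14]
  3 → side 1  [load 14/14]
  3 → side 5 (new)  [load 3/14]
  2 → side 4  [load 14/14]
  2 → side 5  [load 5/14]
5 tape sides opened.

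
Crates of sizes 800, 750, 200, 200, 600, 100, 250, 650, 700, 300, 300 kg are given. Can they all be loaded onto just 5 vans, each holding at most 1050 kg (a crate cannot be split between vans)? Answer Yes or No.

Yes

A valid assignment using 5 vans:
  van 1: 800 + 250 = 1050
  van 2: 750 + 300 = 1050
  van 3: 700 + 300 = 1000
  van 4: 650 + 200 + 200 = 1050
  van 5: 600 + 100 = 700
Every load is within 1050 kg, so 5 vans suffice.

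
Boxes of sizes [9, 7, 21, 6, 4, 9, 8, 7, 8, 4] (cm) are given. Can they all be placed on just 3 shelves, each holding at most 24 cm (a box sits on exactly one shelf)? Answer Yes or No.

No

Total = 83 cm; ⌈83/24⌉ = 4.
At least 4 shelves are required, but only 3 are allowed.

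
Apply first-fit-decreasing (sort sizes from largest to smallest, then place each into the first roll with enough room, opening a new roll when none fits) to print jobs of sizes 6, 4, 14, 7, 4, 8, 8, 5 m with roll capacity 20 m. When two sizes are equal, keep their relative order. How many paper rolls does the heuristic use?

Sorted descending: 14, 8, 8, 7, 6, 5, 4, 4.
  14 → roll 1 (new)  [load 14/20]
  8 → roll 2 (new)  [load 8/20]
  8 → roll 2  [load 16/20]
  7 → roll 3 (new)  [load 7/20]
  6 → roll 1  [load 20/20]
  5 → roll 3  [load 12/20]
  4 → roll 2  [load 20/20]
  4 → roll 3  [load 16/20]
3 paper rolls opened.

3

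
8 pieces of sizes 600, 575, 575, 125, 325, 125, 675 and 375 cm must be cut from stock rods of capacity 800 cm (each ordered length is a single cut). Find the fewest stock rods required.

5

Total = 675 + 600 + 575 + 575 + 375 + 325 + 125 + 125 = 3375 cm.
Lower bound: ⌈3375/800⌉ = 5 stock rods.
A packing using 5 stock rods:
  stock rod 1: 675 + 125 = 800
  stock rod 2: 600 + 125 = 725
  stock rod 3: 575 = 575
  stock rod 4: 575 = 575
  stock rod 5: 375 + 325 = 700
This matches the lower bound, so 5 is optimal.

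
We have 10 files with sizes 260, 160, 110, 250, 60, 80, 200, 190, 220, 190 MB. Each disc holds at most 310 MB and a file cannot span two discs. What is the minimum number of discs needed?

Total = 260 + 250 + 220 + 200 + 190 + 190 + 160 + 110 + 80 + 60 = 1720 MB.
Lower bound: ⌈1720/310⌉ = 6 discs.
Also, 7 files each exceed 155 MB, and no two of those can share a disc, so at least 7 discs are needed.
A packing using 7 discs:
  disc 1: 260 = 260
  disc 2: 250 + 60 = 310
  disc 3: 220 + 80 = 300
  disc 4: 200 + 110 = 310
  disc 5: 190 = 190
  disc 6: 190 = 190
  disc 7: 160 = 160
This matches the lower bound, so 7 is optimal.

7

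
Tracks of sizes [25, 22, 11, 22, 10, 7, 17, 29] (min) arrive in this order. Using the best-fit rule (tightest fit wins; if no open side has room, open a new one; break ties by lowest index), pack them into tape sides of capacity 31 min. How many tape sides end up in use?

6

  25 → side 1 (new)  [load 25/31]
  22 → side 2 (new)  [load 22/31]
  11 → side 3 (new)  [load 11/31]
  22 → side 4 (new)  [load 22/31]
  10 → side 3  [load 21/31]
  7 → side 2  [load 29/31]
  17 → side 5 (new)  [load 17/31]
  29 → side 6 (new)  [load 29/31]
6 tape sides opened.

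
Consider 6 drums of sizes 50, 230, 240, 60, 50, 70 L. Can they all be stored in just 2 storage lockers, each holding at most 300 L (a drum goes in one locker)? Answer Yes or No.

Total = 700 L; ⌈700/300⌉ = 3.
At least 3 storage lockers are required, but only 2 are allowed.

No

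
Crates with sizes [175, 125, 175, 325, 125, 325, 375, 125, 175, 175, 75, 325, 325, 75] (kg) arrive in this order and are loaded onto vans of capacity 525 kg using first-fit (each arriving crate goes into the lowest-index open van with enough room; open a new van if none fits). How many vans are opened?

  175 → van 1 (new)  [load 175/525]
  125 → van 1  [load 300/525]
  175 → van 1  [load 475/525]
  325 → van 2 (new)  [load 325/525]
  125 → van 2  [load 450/525]
  325 → van 3 (new)  [load 325/525]
  375 → van 4 (new)  [load 375/525]
  125 → van 3  [load 450/525]
  175 → van 5 (new)  [load 175/525]
  175 → van 5  [load 350/525]
  75 → van 2  [load 525/525]
  325 → van 6 (new)  [load 325/525]
  325 → van 7 (new)  [load 325/525]
  75 → van 3  [load 525/525]
7 vans opened.

7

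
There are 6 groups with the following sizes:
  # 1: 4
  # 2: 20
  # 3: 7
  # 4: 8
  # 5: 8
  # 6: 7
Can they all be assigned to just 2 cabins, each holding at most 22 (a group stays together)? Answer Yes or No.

No

Total = 54; ⌈54/22⌉ = 3.
At least 3 cabins are required, but only 2 are allowed.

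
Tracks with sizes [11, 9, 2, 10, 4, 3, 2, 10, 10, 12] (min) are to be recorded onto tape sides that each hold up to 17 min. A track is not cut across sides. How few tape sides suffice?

Total = 12 + 11 + 10 + 10 + 10 + 9 + 4 + 3 + 2 + 2 = 73 min.
Lower bound: ⌈73/17⌉ = 5 tape sides.
Also, 6 tracks each exceed 17/2 min, and no two of those can share a side, so at least 6 tape sides are needed.
A packing using 6 tape sides:
  side 1: 12 + 4 = 16
  side 2: 11 + 3 + 2 = 16
  side 3: 10 + 2 = 12
  side 4: 10 = 10
  side 5: 10 = 10
  side 6: 9 = 9
This matches the lower bound, so 6 is optimal.

6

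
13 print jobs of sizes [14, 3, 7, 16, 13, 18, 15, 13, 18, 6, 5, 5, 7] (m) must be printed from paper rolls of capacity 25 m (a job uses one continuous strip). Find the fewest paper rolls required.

7

Total = 18 + 18 + 16 + 15 + 14 + 13 + 13 + 7 + 7 + 6 + 5 + 5 + 3 = 140 m.
Lower bound: ⌈140/25⌉ = 6 paper rolls.
Also, 7 print jobs each exceed 25/2 m, and no two of those can share a roll, so at least 7 paper rolls are needed.
A packing using 7 paper rolls:
  roll 1: 18 + 7 = 25
  roll 2: 18 + 7 = 25
  roll 3: 16 + 6 + 3 = 25
  roll 4: 15 + 5 + 5 = 25
  roll 5: 14 = 14
  roll 6: 13 = 13
  roll 7: 13 = 13
This matches the lower bound, so 7 is optimal.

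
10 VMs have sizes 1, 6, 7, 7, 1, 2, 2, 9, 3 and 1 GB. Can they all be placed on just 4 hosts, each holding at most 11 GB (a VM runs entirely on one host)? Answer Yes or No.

Yes

A valid assignment using 4 hosts:
  host 1: 9 + 2 = 11
  host 2: 7 + 3 + 1 = 11
  host 3: 7 + 2 + 1 + 1 = 11
  host 4: 6 = 6
Every load is within 11 GB, so 4 hosts suffice.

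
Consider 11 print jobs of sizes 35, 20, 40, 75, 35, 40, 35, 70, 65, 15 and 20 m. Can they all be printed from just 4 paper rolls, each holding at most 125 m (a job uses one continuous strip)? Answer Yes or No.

A valid assignment using 4 paper rolls:
  roll 1: 75 + 40 = 115
  roll 2: 70 + 40 + 15 = 125
  roll 3: 65 + 35 + 20 = 120
  roll 4: 35 + 35 + 20 = 90
Every load is within 125 m, so 4 paper rolls suffice.

Yes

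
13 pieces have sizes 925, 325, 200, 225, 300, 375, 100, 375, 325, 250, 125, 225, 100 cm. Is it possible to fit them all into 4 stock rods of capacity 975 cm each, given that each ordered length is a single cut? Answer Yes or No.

A valid assignment using 4 stock rods:
  stock rod 1: 925 = 925
  stock rod 2: 375 + 375 + 225 = 975
  stock rod 3: 325 + 325 + 225 + 100 = 975
  stock rod 4: 300 + 250 + 200 + 125 + 100 = 975
Every load is within 975 cm, so 4 stock rods suffice.

Yes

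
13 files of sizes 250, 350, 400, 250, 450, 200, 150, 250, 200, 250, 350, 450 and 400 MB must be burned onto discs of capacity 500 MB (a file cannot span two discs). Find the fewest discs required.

Total = 450 + 450 + 400 + 400 + 350 + 350 + 250 + 250 + 250 + 250 + 200 + 200 + 150 = 3950 MB.
Lower bound: ⌈3950/500⌉ = 8 discs.
A packing using 9 discs:
  disc 1: 450 = 450
  disc 2: 450 = 450
  disc 3: 400 = 400
  disc 4: 400 = 400
  disc 5: 350 + 150 = 500
  disc 6: 350 = 350
  disc 7: 250 + 250 = 500
  disc 8: 250 + 250 = 500
  disc 9: 200 + 200 = 400
No arrangement into 8 discs stays within capacity, so 9 is optimal.

9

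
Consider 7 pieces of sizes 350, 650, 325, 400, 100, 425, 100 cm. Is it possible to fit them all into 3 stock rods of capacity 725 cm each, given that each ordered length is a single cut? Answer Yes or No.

No

Total = 2350 cm; ⌈2350/725⌉ = 4.
At least 4 stock rods are required, but only 3 are allowed.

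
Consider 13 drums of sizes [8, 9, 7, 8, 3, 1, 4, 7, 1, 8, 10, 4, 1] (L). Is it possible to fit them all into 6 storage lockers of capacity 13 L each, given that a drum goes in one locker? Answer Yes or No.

No

Total = 71 L; ⌈71/13⌉ = 6.
7 drums each exceed half the capacity and cannot share a locker, forcing at least 7 storage lockers.
At least 7 storage lockers are required, but only 6 are allowed.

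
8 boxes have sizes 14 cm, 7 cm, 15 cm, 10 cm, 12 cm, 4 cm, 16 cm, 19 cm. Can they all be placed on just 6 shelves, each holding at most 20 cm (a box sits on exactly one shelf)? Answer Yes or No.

A valid assignment using 6 shelves:
  shelf 1: 19 = 19
  shelf 2: 16 + 4 = 20
  shelf 3: 15 = 15
  shelf 4: 14 = 14
  shelf 5: 12 + 7 = 19
  shelf 6: 10 = 10
Every load is within 20 cm, so 6 shelves suffice.

Yes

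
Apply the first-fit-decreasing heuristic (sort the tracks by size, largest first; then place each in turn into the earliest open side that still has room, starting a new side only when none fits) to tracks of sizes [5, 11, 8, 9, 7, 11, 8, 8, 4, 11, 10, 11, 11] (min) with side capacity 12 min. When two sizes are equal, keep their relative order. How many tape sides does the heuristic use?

11

Sorted descending: 11, 11, 11, 11, 11, 10, 9, 8, 8, 8, 7, 5, 4.
  11 → side 1 (new)  [load 11/12]
  11 → side 2 (new)  [load 11/12]
  11 → side 3 (new)  [load 11/12]
  11 → side 4 (new)  [load 11/12]
  11 → side 5 (new)  [load 11/12]
  10 → side 6 (new)  [load 10/12]
  9 → side 7 (new)  [load 9/12]
  8 → side 8 (new)  [load 8/12]
  8 → side 9 (new)  [load 8/12]
  8 → side 10 (new)  [load 8/12]
  7 → side 11 (new)  [load 7/12]
  5 → side 11  [load 12/12]
  4 → side 8  [load 12/12]
11 tape sides opened.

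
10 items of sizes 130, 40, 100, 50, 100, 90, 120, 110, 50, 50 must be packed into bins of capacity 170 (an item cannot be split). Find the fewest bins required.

6

Total = 130 + 120 + 110 + 100 + 100 + 90 + 50 + 50 + 50 + 40 = 840.
Lower bound: ⌈840/170⌉ = 5 bins.
Also, 6 items each exceed 85, and no two of those can share a bin, so at least 6 bins are needed.
A packing using 6 bins:
  bin 1: 130 + 40 = 170
  bin 2: 120 + 50 = 170
  bin 3: 110 + 50 = 160
  bin 4: 100 + 50 = 150
  bin 5: 100 = 100
  bin 6: 90 = 90
This matches the lower bound, so 6 is optimal.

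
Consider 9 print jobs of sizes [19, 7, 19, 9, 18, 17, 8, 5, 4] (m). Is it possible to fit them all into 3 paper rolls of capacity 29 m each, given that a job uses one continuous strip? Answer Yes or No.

No

Total = 106 m; ⌈106/29⌉ = 4.
At least 4 paper rolls are required, but only 3 are allowed.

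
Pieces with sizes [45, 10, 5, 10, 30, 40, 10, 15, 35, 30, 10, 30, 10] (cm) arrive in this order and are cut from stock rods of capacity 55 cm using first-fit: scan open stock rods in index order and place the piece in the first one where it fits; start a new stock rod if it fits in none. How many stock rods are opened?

  45 → stock rod 1 (new)  [load 45/55]
  10 → stock rod 1  [load 55/55]
  5 → stock rod 2 (new)  [load 5/55]
  10 → stock rod 2  [load 15/55]
  30 → stock rod 2  [load 45/55]
  40 → stock rod 3 (new)  [load 40/55]
  10 → stock rod 2  [load 55/55]
  15 → stock rod 3  [load 55/55]
  35 → stock rod 4 (new)  [load 35/55]
  30 → stock rod 5 (new)  [load 30/55]
  10 → stock rod 4  [load 45/55]
  30 → stock rod 6 (new)  [load 30/55]
  10 → stock rod 4  [load 55/55]
6 stock rods opened.

6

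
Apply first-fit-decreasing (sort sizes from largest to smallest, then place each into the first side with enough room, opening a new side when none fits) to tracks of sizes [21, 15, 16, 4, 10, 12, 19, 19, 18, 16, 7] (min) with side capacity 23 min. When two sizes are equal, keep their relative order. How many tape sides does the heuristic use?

8

Sorted descending: 21, 19, 19, 18, 16, 16, 15, 12, 10, 7, 4.
  21 → side 1 (new)  [load 21/23]
  19 → side 2 (new)  [load 19/23]
  19 → side 3 (new)  [load 19/23]
  18 → side 4 (new)  [load 18/23]
  16 → side 5 (new)  [load 16/23]
  16 → side 6 (new)  [load 16/23]
  15 → side 7 (new)  [load 15/23]
  12 → side 8 (new)  [load 12/23]
  10 → side 8  [load 22/23]
  7 → side 5  [load 23/23]
  4 → side 2  [load 23/23]
8 tape sides opened.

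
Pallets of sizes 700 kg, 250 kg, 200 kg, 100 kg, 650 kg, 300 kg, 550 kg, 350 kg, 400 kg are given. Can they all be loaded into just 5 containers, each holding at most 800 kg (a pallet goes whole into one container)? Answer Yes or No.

Yes

A valid assignment using 5 containers:
  container 1: 700 + 100 = 800
  container 2: 650 = 650
  container 3: 550 + 250 = 800
  container 4: 400 + 350 = 750
  container 5: 300 + 200 = 500
Every load is within 800 kg, so 5 containers suffice.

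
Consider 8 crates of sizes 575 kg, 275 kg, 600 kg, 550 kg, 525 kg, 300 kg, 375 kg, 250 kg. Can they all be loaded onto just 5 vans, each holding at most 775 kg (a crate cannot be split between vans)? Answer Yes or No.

Total = 3450 kg; ⌈3450/775⌉ = 5.
The bound of 5 does not rule out 5, but exhaustive search shows no assignment into 5 vans of capacity 775 kg exists — the minimum is 6.

No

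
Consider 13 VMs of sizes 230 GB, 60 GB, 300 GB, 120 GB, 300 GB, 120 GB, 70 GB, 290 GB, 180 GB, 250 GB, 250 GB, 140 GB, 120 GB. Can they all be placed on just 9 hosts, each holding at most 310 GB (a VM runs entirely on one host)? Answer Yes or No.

A valid assignment using 9 hosts:
  host 1: 300 = 300
  host 2: 300 = 300
  host 3: 290 = 290
  host 4: 250 + 60 = 310
  host 5: 250 = 250
  host 6: 230 + 70 = 300
  host 7: 180 + 120 = 300
  host 8: 140 + 120 = 260
  host 9: 120 = 120
Every load is within 310 GB, so 9 hosts suffice.

Yes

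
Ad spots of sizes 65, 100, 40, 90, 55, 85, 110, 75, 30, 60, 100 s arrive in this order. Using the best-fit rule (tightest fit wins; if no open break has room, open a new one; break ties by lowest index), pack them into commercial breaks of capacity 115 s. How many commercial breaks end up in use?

8

  65 → break 1 (new)  [load 65/115]
  100 → break 2 (new)  [load 100/115]
  40 → break 1  [load 105/115]
  90 → break 3 (new)  [load 90/115]
  55 → break 4 (new)  [load 55/115]
  85 → break 5 (new)  [load 85/115]
  110 → break 6 (new)  [load 110/115]
  75 → break 7 (new)  [load 75/115]
  30 → break 5  [load 115/115]
  60 → break 4  [load 115/115]
  100 → break 8 (new)  [load 100/115]
8 commercial breaks opened.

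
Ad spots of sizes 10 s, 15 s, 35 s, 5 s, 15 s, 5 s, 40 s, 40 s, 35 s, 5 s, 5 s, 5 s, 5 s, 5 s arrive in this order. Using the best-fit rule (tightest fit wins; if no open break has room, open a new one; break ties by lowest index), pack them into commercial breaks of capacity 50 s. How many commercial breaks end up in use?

  10 → break 1 (new)  [load 10/50]
  15 → break 1  [load 25/50]
  35 → break 2 (new)  [load 35/50]
  5 → break 2  [load 40/50]
  15 → break 1  [load 40/50]
  5 → break 1  [load 45/50]
  40 → break 3 (new)  [load 40/50]
  40 → break 4 (new)  [load 40/50]
  35 → break 5 (new)  [load 35/50]
  5 → break 1  [load 50/50]
  5 → break 2  [load 45/50]
  5 → break 2  [load 50/50]
  5 → break 3  [load 45/50]
  5 → break 3  [load 50/50]
5 commercial breaks opened.

5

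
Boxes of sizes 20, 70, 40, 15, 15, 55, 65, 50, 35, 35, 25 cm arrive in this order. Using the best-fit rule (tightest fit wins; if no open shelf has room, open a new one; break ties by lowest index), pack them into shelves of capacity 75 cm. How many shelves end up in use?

  20 → shelf 1 (new)  [load 20/75]
  70 → shelf 2 (new)  [load 70/75]
  40 → shelf 1  [load 60/75]
  15 → shelf 1  [load 75/75]
  15 → shelf 3 (new)  [load 15/75]
  55 → shelf 3  [load 70/75]
  65 → shelf 4 (new)  [load 65/75]
  50 → shelf 5 (new)  [load 50/75]
  35 → shelf 6 (new)  [load 35/75]
  35 → shelf 6  [load 70/75]
  25 → shelf 5  [load 75/75]
6 shelves opened.

6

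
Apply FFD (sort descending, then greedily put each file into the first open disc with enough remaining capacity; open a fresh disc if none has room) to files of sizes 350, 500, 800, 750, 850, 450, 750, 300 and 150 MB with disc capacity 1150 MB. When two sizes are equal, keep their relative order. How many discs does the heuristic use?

Sorted descending: 850, 800, 750, 750, 500, 450, 350, 300, 150.
  850 → disc 1 (new)  [load 850/1150]
  800 → disc 2 (new)  [load 800/1150]
  750 → disc 3 (new)  [load 750/1150]
  750 → disc 4 (new)  [load 750/1150]
  500 → disc 5 (new)  [load 500/1150]
  450 → disc 5  [load 950/1150]
  350 → disc 2  [load 1150/1150]
  300 → disc 1  [load 1150/1150]
  150 → disc 3  [load 900/1150]
5 discs opened.

5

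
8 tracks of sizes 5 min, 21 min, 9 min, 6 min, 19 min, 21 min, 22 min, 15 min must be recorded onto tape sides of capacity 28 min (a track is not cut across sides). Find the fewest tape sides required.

Total = 22 + 21 + 21 + 19 + 15 + 9 + 6 + 5 = 118 min.
Lower bound: ⌈118/28⌉ = 5 tape sides.
A packing using 5 tape sides:
  side 1: 22 + 6 = 28
  side 2: 21 + 5 = 26
  side 3: 21 = 21
  side 4: 19 + 9 = 28
  side 5: 15 = 15
This matches the lower bound, so 5 is optimal.

5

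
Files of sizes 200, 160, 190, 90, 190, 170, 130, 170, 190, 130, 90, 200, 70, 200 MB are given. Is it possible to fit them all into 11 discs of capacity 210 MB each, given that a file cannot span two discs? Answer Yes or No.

Total = 2180 MB; ⌈2180/210⌉ = 11.
The bound of 11 does not rule out 11, but exhaustive search shows no assignment into 11 discs of capacity 210 MB exists — the minimum is 12.

No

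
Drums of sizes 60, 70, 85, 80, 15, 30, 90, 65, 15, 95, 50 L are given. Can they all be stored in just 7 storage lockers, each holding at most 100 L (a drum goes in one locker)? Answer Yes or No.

No

Total = 655 L; ⌈655/100⌉ = 7.
The bound of 7 does not rule out 7, but exhaustive search shows no assignment into 7 storage lockers of capacity 100 L exists — the minimum is 8.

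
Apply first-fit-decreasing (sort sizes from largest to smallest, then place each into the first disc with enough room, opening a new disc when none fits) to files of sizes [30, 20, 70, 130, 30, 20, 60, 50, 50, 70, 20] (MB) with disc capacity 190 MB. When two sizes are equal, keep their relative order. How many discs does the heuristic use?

Sorted descending: 130, 70, 70, 60, 50, 50, 30, 30, 20, 20, 20.
  130 → disc 1 (new)  [load 130/190]
  70 → disc 2 (new)  [load 70/190]
  70 → disc 2  [load 140/190]
  60 → disc 1  [load 190/190]
  50 → disc 2  [load 190/190]
  50 → disc 3 (new)  [load 50/190]
  30 → disc 3  [load 80/190]
  30 → disc 3  [load 110/190]
  20 → disc 3  [load 130/190]
  20 → disc 3  [load 150/190]
  20 → disc 3  [load 170/190]
3 discs opened.

3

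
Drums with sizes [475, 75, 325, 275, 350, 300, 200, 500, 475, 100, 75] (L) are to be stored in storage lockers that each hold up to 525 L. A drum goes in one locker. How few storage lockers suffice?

7

Total = 500 + 475 + 475 + 350 + 325 + 300 + 275 + 200 + 100 + 75 + 75 = 3150 L.
Lower bound: ⌈3150/525⌉ = 6 storage lockers.
Also, 7 drums each exceed 525/2 L, and no two of those can share a locker, so at least 7 storage lockers are needed.
A packing using 7 storage lockers:
  locker 1: 500 = 500
  locker 2: 475 = 475
  locker 3: 475 = 475
  locker 4: 350 + 100 + 75 = 525
  locker 5: 325 + 200 = 525
  locker 6: 300 + 75 = 375
  locker 7: 275 = 275
This matches the lower bound, so 7 is optimal.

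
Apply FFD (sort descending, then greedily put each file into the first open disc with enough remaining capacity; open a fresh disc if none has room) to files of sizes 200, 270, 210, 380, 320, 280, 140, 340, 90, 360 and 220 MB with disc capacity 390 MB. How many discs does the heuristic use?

Sorted descending: 380, 360, 340, 320, 280, 270, 220, 210, 200, 140, 90.
  380 → disc 1 (new)  [load 380/390]
  360 → disc 2 (new)  [load 360/390]
  340 → disc 3 (new)  [load 340/390]
  320 → disc 4 (new)  [load 320/390]
  280 → disc 5 (new)  [load 280/390]
  270 → disc 6 (new)  [load 270/390]
  220 → disc 7 (new)  [load 220/390]
  210 → disc 8 (new)  [load 210/390]
  200 → disc 9 (new)  [load 200/390]
  140 → disc 7  [load 360/390]
  90 → disc 5  [load 370/390]
9 discs opened.

9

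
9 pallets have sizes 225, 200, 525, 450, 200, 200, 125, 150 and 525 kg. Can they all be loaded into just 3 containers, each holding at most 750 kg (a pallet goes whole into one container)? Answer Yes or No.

No

Total = 2600 kg; ⌈2600/750⌉ = 4.
At least 4 containers are required, but only 3 are allowed.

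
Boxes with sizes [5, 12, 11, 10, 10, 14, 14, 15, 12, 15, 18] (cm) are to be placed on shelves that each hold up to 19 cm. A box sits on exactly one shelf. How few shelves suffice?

Total = 18 + 15 + 15 + 14 + 14 + 12 + 12 + 11 + 10 + 10 + 5 = 136 cm.
Lower bound: ⌈136/19⌉ = 8 shelves.
Also, 10 boxes each exceed 19/2 cm, and no two of those can share a shelf, so at least 10 shelves are needed.
A packing using 10 shelves:
  shelf 1: 18 = 18
  shelf 2: 15 = 15
  shelf 3: 15 = 15
  shelf 4: 14 + 5 = 19
  shelf 5: 14 = 14
  shelf 6: 12 = 12
  shelf 7: 12 = 12
  shelf 8: 11 = 11
  shelf 9: 10 = 10
  shelf 10: 10 = 10
This matches the lower bound, so 10 is optimal.

10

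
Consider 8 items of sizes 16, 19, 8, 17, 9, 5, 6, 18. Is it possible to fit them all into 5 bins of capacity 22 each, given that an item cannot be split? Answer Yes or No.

A valid assignment using 5 bins:
  bin 1: 19 = 19
  bin 2: 18 = 18
  bin 3: 17 + 5 = 22
  bin 4: 16 + 6 = 22
  bin 5: 9 + 8 = 17
Every load is within 22, so 5 bins suffice.

Yes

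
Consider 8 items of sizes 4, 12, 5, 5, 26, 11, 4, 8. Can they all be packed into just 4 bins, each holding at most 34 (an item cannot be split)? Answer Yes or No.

Yes

A valid assignment using 3 bins:
  bin 1: 26 + 8 = 34
  bin 2: 12 + 11 + 5 + 5 = 33
  bin 3: 4 + 4 = 8
That uses only 3 ≤ 4, so 4 bins are enough.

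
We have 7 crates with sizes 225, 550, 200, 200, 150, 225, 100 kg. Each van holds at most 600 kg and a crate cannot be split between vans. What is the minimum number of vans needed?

3

Total = 550 + 225 + 225 + 200 + 200 + 150 + 100 = 1650 kg.
Lower bound: ⌈1650/600⌉ = 3 vans.
A packing using 3 vans:
  van 1: 550 = 550
  van 2: 225 + 225 + 150 = 600
  van 3: 200 + 200 + 100 = 500
This matches the lower bound, so 3 is optimal.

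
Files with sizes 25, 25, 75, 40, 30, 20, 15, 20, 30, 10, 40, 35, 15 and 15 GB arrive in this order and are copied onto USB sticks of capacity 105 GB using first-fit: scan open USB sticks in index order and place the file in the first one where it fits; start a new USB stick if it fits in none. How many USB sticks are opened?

  25 → USB stick 1 (new)  [load 25/105]
  25 → USB stick 1  [load 50/105]
  75 → USB stick 2 (new)  [load 75/105]
  40 → USB stick 1  [load 90/105]
  30 → USB stick 2  [load 105/105]
  20 → USB stick 3 (new)  [load 20/105]
  15 → USB stick 1  [load 105/105]
  20 → USB stick 3  [load 40/105]
  30 → USB stick 3  [load 70/105]
  10 → USB stick 3  [load 80/105]
  40 → USB stick 4 (new)  [load 40/105]
  35 → USB stick 4  [load 75/105]
  15 → USB stick 3  [load 95/105]
  15 → USB stick 4  [load 90/105]
4 USB sticks opened.

4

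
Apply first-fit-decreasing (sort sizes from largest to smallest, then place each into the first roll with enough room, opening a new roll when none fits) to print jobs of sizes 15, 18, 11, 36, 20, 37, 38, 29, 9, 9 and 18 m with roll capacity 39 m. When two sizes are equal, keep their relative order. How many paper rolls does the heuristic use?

Sorted descending: 38, 37, 36, 29, 20, 18, 18, 15, 11, 9, 9.
  38 → roll 1 (new)  [load 38/39]
  37 → roll 2 (new)  [load 37/39]
  36 → roll 3 (new)  [load 36/39]
  29 → roll 4 (new)  [load 29/39]
  20 → roll 5 (new)  [load 20/39]
  18 → roll 5  [load 38/39]
  18 → roll 6 (new)  [load 18/39]
  15 → roll 6  [load 33/39]
  11 → roll 7 (new)  [load 11/39]
  9 → roll 4  [load 38/39]
  9 → roll 7  [load 20/39]
7 paper rolls opened.

7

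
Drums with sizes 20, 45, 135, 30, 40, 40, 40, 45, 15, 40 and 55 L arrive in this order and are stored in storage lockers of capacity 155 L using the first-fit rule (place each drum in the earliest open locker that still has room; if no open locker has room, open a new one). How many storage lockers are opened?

4

  20 → locker 1 (new)  [load 20/155]
  45 → locker 1  [load 65/155]
  135 → locker 2 (new)  [load 135/155]
  30 → locker 1  [load 95/155]
  40 → locker 1  [load 135/155]
  40 → locker 3 (new)  [load 40/155]
  40 → locker 3  [load 80/155]
  45 → locker 3  [load 125/155]
  15 → locker 1  [load 150/155]
  40 → locker 4 (new)  [load 40/155]
  55 → locker 4  [load 95/155]
4 storage lockers opened.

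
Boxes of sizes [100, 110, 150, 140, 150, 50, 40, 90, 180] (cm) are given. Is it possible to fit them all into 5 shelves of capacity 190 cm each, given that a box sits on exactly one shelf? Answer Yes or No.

Total = 1010 cm; ⌈1010/190⌉ = 6.
At least 6 shelves are required, but only 5 are allowed.

No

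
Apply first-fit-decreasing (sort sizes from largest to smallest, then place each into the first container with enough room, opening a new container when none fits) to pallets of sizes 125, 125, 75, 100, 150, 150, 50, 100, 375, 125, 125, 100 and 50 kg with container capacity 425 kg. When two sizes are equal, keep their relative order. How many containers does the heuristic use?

Sorted descending: 375, 150, 150, 125, 125, 125, 125, 100, 100, 100, 75, 50, 50.
  375 → container 1 (new)  [load 375/425]
  150 → container 2 (new)  [load 150/425]
  150 → container 2  [load 300/425]
  125 → container 2  [load 425/425]
  125 → container 3 (new)  [load 125/425]
  125 → container 3  [load 250/425]
  125 → container 3  [load 375/425]
  100 → container 4 (new)  [load 100/425]
  100 → container 4  [load 200/425]
  100 → container 4  [load 300/425]
  75 → container 4  [load 375/425]
  50 → container 1  [load 425/425]
  50 → container 3  [load 425/425]
4 containers opened.

4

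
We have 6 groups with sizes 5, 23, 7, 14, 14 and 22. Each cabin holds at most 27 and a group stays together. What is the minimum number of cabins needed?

4

Total = 23 + 22 + 14 + 14 + 7 + 5 = 85.
Lower bound: ⌈85/27⌉ = 4 cabins.
A packing using 4 cabins:
  cabin 1: 23 = 23
  cabin 2: 22 + 5 = 27
  cabin 3: 14 + 7 = 21
  cabin 4: 14 = 14
This matches the lower bound, so 4 is optimal.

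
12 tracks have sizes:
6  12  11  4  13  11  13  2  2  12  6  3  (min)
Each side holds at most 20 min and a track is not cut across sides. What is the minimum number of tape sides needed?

Total = 13 + 13 + 12 + 12 + 11 + 11 + 6 + 6 + 4 + 3 + 2 + 2 = 95 min.
Lower bound: ⌈95/20⌉ = 5 tape sides.
Also, 6 tracks each exceed 10 min, and no two of those can share a side, so at least 6 tape sides are needed.
A packing using 6 tape sides:
  side 1: 13 + 6 = 19
  side 2: 13 + 6 = 19
  side 3: 12 + 4 + 3 = 19
  side 4: 12 + 2 + 2 = 16
  side 5: 11 = 11
  side 6: 11 = 11
This matches the lower bound, so 6 is optimal.

6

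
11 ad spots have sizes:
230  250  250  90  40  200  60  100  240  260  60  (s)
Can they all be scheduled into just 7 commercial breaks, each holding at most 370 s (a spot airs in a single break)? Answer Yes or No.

Yes

A valid assignment using 6 commercial breaks:
  break 1: 260 + 100 = 360
  break 2: 250 + 90 = 340
  break 3: 250 + 60 + 60 = 370
  break 4: 240 + 40 = 280
  break 5: 230 = 230
  break 6: 200 = 200
That uses only 6 ≤ 7, so 7 commercial breaks are enough.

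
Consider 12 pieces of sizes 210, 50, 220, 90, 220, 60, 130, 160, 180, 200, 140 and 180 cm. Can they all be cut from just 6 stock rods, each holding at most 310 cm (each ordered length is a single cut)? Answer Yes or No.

No

Total = 1840 cm; ⌈1840/310⌉ = 6.
7 pieces each exceed half the capacity and cannot share a stock rod, forcing at least 7 stock rods.
At least 7 stock rods are required, but only 6 are allowed.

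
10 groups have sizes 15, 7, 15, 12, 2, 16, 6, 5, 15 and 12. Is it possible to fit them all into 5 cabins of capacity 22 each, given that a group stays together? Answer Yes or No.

No

Total = 105; ⌈105/22⌉ = 5.
6 groups each exceed half the capacity and cannot share a cabin, forcing at least 6 cabins.
At least 6 cabins are required, but only 5 are allowed.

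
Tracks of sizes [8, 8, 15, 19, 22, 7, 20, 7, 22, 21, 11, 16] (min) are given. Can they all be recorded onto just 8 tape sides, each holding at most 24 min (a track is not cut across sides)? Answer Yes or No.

No

Total = 176 min; ⌈176/24⌉ = 8.
The bound of 8 does not rule out 8, but exhaustive search shows no assignment into 8 tape sides of capacity 24 min exists — the minimum is 9.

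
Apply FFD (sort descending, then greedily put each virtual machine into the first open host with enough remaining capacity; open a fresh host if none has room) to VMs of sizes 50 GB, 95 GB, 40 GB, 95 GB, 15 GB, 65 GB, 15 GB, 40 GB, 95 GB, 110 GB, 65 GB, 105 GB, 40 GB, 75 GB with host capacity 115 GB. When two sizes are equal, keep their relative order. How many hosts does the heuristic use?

Sorted descending: 110, 105, 95, 95, 95, 75, 65, 65, 50, 40, 40, 40, 15, 15.
  110 → host 1 (new)  [load 110/115]
  105 → host 2 (new)  [load 105/115]
  95 → host 3 (new)  [load 95/115]
  95 → host 4 (new)  [load 95/115]
  95 → host 5 (new)  [load 95/115]
  75 → host 6 (new)  [load 75/115]
  65 → host 7 (new)  [load 65/115]
  65 → host 8 (new)  [load 65/115]
  50 → host 7  [load 115/115]
  40 → host 6  [load 115/115]
  40 → host 8  [load 105/115]
  40 → host 9 (new)  [load 40/115]
  15 → host 3  [load 110/115]
  15 → host 4  [load 110/115]
9 hosts opened.

9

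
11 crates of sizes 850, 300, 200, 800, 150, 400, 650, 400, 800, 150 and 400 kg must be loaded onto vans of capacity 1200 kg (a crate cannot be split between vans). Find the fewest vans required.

Total = 850 + 800 + 800 + 650 + 400 + 400 + 400 + 300 + 200 + 150 + 150 = 5100 kg.
Lower bound: ⌈5100/1200⌉ = 5 vans.
A packing using 5 vans:
  van 1: 850 + 300 = 1150
  van 2: 800 + 400 = 1200
  van 3: 800 + 400 = 1200
  van 4: 650 + 400 + 150 = 1200
  van 5: 200 + 150 = 350
This matches the lower bound, so 5 is optimal.

5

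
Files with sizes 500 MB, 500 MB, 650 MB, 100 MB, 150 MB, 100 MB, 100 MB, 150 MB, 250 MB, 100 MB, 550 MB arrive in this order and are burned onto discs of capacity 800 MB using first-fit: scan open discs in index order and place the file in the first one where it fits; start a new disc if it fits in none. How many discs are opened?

4

  500 → disc 1 (new)  [load 500/800]
  500 → disc 2 (new)  [load 500/800]
  650 → disc 3 (new)  [load 650/800]
  100 → disc 1  [load 600/800]
  150 → disc 1  [load 750/800]
  100 → disc 2  [load 600/800]
  100 → disc 2  [load 700/800]
  150 → disc 3  [load 800/800]
  250 → disc 4 (new)  [load 250/800]
  100 → disc 2  [load 800/800]
  550 → disc 4  [load 800/800]
4 discs opened.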